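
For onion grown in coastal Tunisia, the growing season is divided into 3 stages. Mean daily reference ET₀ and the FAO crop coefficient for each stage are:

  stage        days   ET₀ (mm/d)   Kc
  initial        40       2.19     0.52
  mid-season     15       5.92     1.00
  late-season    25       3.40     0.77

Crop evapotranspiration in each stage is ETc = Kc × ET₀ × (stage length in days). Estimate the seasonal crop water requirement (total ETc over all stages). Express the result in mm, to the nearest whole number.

200 mm

initial: 0.52 × 2.19 × 40 = 45.55 mm
mid-season: 1.00 × 5.92 × 15 = 88.80 mm
late-season: 0.77 × 3.40 × 25 = 65.45 mm
Seasonal total = 199.80 mm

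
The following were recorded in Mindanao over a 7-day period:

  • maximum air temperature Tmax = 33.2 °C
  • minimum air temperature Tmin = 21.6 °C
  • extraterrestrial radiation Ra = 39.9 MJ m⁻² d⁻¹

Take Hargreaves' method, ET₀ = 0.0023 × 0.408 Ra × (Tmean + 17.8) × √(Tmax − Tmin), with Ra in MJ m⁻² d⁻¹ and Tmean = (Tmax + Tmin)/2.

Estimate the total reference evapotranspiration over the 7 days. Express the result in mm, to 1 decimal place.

40.3 mm

Tmean = (33.2 + 21.6)/2 = 27.40 °C
0.408 Ra = 0.408 × 39.9 = 16.2792 mm/d equivalent
ET₀ = 0.0023 × 16.2792 × (27.40 + 17.8) × √11.6 = 0.0023 × 16.2792 × 45.20 × 3.4059 = 5.7641 mm/d
Over 7 days: 5.7641 × 7 = 40.349 mm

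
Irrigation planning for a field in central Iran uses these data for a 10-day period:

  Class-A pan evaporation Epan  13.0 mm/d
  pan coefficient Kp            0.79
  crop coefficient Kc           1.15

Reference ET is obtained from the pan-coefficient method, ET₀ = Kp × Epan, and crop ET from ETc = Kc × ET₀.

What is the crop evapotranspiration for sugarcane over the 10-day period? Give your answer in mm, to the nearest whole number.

118 mm

ET₀ = 0.79 × 13.0 = 10.2700 mm/d
ETc = Kc × ET₀ = 1.15 × 10.2700 = 11.8105 mm/d
Over 10 days: 11.8105 × 10 = 118.105 mm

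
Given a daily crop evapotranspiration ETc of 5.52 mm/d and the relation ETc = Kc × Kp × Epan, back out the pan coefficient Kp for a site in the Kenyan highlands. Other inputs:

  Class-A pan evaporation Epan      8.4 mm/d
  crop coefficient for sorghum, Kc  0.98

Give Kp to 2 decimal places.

0.67

ETc = Kc × Kp × Epan  ⇒  Kp = ETc / (Kc × Epan)
Kp = 5.52 / (0.98 × 8.4) = 5.52 / 8.232 = 0.6706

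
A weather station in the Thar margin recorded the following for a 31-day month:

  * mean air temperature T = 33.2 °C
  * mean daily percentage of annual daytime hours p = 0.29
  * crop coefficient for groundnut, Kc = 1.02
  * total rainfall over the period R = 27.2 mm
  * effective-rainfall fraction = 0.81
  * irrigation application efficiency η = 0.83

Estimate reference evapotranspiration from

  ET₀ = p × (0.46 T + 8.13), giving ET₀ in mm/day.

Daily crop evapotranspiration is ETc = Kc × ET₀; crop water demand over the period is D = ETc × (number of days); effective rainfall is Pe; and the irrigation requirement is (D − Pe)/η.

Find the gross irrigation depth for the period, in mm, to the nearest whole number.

ET₀ = 0.29 × (0.46 × 33.2 + 8.13) = 0.29 × 23.402 = 6.7866 mm/d
ETc = Kc × ET₀ = 1.02 × 6.7866 = 6.9223 mm/d
Crop demand D = ETc × 31 d = 6.9223 × 31 = 214.591 mm
Pe = 0.81 × 27.2 = 22.032 mm
D − Pe = 214.591 − 22.032 = 192.559 mm
Gross irrigation = 192.559 / 0.83 = 231.999 mm

232 mm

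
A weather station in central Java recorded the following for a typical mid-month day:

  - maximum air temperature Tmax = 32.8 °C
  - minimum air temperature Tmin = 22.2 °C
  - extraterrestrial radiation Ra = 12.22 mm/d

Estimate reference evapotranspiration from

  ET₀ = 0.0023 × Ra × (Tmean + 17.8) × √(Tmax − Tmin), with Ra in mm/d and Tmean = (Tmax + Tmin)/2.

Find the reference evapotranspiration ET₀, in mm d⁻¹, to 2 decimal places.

4.15 mm d⁻¹

Tmean = (32.8 + 22.2)/2 = 27.50 °C
ET₀ = 0.0023 × 12.22 × (27.50 + 17.8) × √10.6 = 0.0023 × 12.22 × 45.30 × 3.2558 = 4.1453 mm/d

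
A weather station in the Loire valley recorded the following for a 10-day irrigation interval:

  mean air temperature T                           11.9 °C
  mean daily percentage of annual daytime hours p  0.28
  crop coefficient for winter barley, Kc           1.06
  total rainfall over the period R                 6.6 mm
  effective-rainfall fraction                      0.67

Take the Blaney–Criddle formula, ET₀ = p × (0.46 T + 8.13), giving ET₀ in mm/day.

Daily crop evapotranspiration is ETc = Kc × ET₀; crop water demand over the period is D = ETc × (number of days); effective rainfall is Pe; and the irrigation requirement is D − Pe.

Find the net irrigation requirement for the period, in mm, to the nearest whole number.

ET₀ = 0.28 × (0.46 × 11.9 + 8.13) = 0.28 × 13.604 = 3.8091 mm/d
ETc = Kc × ET₀ = 1.06 × 3.8091 = 4.0376 mm/d
Crop demand D = ETc × 10 d = 4.0376 × 10 = 40.376 mm
Pe = 0.67 × 6.6 = 4.422 mm
D − Pe = 40.376 − 4.422 = 35.954 mm

36 mm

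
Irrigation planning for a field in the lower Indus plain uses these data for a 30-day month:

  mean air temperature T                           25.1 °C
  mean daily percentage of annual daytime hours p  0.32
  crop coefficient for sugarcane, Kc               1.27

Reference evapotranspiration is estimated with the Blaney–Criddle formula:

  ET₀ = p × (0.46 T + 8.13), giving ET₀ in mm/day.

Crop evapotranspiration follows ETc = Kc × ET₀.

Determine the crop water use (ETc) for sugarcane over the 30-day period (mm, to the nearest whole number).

240 mm

ET₀ = 0.32 × (0.46 × 25.1 + 8.13) = 0.32 × 19.676 = 6.2963 mm/d
ETc = Kc × ET₀ = 1.27 × 6.2963 = 7.9963 mm/d
Over 30 days: 7.9963 × 30 = 239.889 mm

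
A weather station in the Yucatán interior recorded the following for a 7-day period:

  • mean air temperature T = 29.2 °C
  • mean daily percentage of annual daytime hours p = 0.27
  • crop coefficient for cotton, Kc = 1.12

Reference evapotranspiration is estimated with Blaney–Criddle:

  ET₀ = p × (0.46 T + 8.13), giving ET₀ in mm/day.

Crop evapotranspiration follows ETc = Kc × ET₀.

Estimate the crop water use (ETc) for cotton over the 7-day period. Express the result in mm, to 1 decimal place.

ET₀ = 0.27 × (0.46 × 29.2 + 8.13) = 0.27 × 21.562 = 5.8217 mm/d
ETc = Kc × ET₀ = 1.12 × 5.8217 = 6.5203 mm/d
Over 7 days: 6.5203 × 7 = 45.642 mm

45.6 mm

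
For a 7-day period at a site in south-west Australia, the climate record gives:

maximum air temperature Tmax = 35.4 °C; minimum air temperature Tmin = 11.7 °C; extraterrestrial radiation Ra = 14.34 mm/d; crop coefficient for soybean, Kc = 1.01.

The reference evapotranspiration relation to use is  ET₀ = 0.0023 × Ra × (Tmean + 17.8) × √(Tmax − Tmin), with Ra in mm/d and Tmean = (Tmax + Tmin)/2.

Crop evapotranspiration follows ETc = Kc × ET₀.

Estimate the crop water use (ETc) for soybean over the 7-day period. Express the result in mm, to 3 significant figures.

46.9 mm

Tmean = (35.4 + 11.7)/2 = 23.55 °C
ET₀ = 0.0023 × 14.34 × (23.55 + 17.8) × √23.7 = 0.0023 × 14.34 × 41.35 × 4.8683 = 6.6394 mm/d
ETc = Kc × ET₀ = 1.01 × 6.6394 = 6.7058 mm/d
Over 7 days: 6.7058 × 7 = 46.941 mm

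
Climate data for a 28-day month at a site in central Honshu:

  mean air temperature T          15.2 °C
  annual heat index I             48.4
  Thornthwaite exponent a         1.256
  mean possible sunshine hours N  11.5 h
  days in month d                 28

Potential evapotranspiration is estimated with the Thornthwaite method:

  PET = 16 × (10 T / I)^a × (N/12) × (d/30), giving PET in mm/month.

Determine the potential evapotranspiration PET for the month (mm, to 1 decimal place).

60.2 mm

10T/I = 10 × 15.2 / 48.4 = 3.1405
(10T/I)^a = 3.1405^1.256 = 4.2095
Uncorrected PET = 16 × 4.2095 = 67.352 mm
Correction = (N/12)(d/30) = (11.5/12)(28/30) = 0.8944
PET = 67.352 × 0.8944 = 60.240 mm/month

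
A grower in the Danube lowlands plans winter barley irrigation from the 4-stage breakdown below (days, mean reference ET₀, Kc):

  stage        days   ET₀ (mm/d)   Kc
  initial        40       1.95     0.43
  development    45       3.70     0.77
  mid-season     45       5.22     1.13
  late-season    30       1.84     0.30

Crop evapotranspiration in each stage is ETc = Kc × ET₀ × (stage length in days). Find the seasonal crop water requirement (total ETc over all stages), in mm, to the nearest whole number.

initial: 0.43 × 1.95 × 40 = 33.54 mm
development: 0.77 × 3.70 × 45 = 128.21 mm
mid-season: 1.13 × 5.22 × 45 = 265.44 mm
late-season: 0.30 × 1.84 × 30 = 16.56 mm
Seasonal total = 443.75 mm

444 mm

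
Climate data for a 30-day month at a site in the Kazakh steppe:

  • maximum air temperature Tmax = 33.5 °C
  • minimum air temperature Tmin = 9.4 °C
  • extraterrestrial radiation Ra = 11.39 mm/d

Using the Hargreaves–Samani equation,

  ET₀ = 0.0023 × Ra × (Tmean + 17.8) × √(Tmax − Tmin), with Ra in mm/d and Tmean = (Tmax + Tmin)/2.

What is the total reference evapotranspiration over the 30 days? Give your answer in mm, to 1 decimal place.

Tmean = (33.5 + 9.4)/2 = 21.45 °C
ET₀ = 0.0023 × 11.39 × (21.45 + 17.8) × √24.1 = 0.0023 × 11.39 × 39.25 × 4.9092 = 5.0478 mm/d
Over 30 days: 5.0478 × 30 = 151.434 mm

151.4 mm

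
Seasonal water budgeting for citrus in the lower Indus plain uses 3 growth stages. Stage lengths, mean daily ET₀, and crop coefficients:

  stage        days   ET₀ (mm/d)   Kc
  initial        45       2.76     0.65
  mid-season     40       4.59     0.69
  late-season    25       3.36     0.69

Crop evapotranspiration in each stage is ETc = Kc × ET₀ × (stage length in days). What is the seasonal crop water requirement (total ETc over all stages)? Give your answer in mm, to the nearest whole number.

initial: 0.65 × 2.76 × 45 = 80.73 mm
mid-season: 0.69 × 4.59 × 40 = 126.68 mm
late-season: 0.69 × 3.36 × 25 = 57.96 mm
Seasonal total = 265.37 mm

265 mm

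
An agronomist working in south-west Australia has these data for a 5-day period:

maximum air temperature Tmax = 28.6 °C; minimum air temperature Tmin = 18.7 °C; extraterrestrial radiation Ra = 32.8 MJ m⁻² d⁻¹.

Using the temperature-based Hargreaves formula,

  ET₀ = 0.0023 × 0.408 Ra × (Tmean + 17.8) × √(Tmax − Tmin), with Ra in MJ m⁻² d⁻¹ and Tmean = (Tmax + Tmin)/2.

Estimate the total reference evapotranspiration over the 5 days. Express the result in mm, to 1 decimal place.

20.1 mm

Tmean = (28.6 + 18.7)/2 = 23.65 °C
0.408 Ra = 0.408 × 32.8 = 13.3824 mm/d equivalent
ET₀ = 0.0023 × 13.3824 × (23.65 + 17.8) × √9.9 = 0.0023 × 13.3824 × 41.45 × 3.1464 = 4.0142 mm/d
Over 5 days: 4.0142 × 5 = 20.071 mm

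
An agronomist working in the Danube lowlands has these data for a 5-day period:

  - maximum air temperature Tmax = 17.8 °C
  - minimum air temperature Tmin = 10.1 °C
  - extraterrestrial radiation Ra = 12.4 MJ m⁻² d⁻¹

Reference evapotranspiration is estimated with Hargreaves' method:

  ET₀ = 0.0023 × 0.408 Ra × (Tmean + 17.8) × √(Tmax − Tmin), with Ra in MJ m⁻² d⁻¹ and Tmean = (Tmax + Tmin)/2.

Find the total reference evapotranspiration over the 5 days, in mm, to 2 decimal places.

5.13 mm

Tmean = (17.8 + 10.1)/2 = 13.95 °C
0.408 Ra = 0.408 × 12.4 = 5.0592 mm/d equivalent
ET₀ = 0.0023 × 5.0592 × (13.95 + 17.8) × √7.7 = 0.0023 × 5.0592 × 31.75 × 2.7749 = 1.0252 mm/d
Over 5 days: 1.0252 × 5 = 5.126 mm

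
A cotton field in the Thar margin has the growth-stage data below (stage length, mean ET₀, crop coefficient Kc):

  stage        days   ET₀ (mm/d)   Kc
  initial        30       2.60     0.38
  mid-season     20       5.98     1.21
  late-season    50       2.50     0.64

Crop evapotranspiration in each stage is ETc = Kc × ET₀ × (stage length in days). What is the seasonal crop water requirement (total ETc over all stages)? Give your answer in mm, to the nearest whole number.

254 mm

initial: 0.38 × 2.60 × 30 = 29.64 mm
mid-season: 1.21 × 5.98 × 20 = 144.72 mm
late-season: 0.64 × 2.50 × 50 = 80.00 mm
Seasonal total = 254.36 mm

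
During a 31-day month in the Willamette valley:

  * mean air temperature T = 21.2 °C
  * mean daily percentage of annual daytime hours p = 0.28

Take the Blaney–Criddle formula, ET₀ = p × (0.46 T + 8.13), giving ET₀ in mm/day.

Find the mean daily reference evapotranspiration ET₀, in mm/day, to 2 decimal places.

ET₀ = 0.28 × (0.46 × 21.2 + 8.13) = 0.28 × 17.882 = 5.0070 mm/d

5.01 mm/day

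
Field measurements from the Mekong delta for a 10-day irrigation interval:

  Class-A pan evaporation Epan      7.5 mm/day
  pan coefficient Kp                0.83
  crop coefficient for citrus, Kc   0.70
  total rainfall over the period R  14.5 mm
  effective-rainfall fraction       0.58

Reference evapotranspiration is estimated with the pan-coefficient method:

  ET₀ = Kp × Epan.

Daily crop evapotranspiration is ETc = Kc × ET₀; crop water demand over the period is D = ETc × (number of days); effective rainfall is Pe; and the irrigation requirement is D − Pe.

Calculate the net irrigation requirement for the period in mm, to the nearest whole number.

35 mm

ET₀ = 0.83 × 7.5 = 6.2250 mm/d
ETc = Kc × ET₀ = 0.70 × 6.2250 = 4.3575 mm/d
Crop demand D = ETc × 10 d = 4.3575 × 10 = 43.575 mm
Pe = 0.58 × 14.5 = 8.410 mm
D − Pe = 43.575 − 8.410 = 35.165 mm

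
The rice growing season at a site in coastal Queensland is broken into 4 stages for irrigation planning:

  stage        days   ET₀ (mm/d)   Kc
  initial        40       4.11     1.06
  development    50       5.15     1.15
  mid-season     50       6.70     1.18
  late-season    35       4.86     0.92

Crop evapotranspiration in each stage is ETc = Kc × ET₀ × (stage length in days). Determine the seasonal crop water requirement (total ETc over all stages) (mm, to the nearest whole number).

initial: 1.06 × 4.11 × 40 = 174.26 mm
development: 1.15 × 5.15 × 50 = 296.13 mm
mid-season: 1.18 × 6.70 × 50 = 395.30 mm
late-season: 0.92 × 4.86 × 35 = 156.49 mm
Seasonal total = 1022.18 mm

1022 mm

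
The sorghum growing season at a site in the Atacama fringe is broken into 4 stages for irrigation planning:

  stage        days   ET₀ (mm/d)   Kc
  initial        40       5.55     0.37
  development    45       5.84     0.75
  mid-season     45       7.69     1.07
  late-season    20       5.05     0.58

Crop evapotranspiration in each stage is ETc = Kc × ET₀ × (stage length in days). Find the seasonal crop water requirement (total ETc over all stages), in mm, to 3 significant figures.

initial: 0.37 × 5.55 × 40 = 82.14 mm
development: 0.75 × 5.84 × 45 = 197.10 mm
mid-season: 1.07 × 7.69 × 45 = 370.27 mm
late-season: 0.58 × 5.05 × 20 = 58.58 mm
Seasonal total = 708.09 mm

708 mm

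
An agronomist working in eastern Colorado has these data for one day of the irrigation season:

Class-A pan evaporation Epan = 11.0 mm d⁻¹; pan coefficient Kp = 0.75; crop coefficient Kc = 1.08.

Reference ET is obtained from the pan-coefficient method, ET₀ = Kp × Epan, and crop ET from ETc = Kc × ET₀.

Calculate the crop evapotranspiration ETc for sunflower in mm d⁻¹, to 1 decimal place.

8.9 mm d⁻¹

ET₀ = 0.75 × 11.0 = 8.2500 mm/d
ETc = Kc × ET₀ = 1.08 × 8.2500 = 8.9100 mm/d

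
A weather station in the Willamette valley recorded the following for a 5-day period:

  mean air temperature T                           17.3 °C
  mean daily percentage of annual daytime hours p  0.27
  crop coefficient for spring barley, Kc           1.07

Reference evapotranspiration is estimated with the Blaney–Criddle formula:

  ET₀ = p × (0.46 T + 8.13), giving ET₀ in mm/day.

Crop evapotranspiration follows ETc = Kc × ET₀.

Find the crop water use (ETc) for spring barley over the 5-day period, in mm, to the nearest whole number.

23 mm

ET₀ = 0.27 × (0.46 × 17.3 + 8.13) = 0.27 × 16.088 = 4.3438 mm/d
ETc = Kc × ET₀ = 1.07 × 4.3438 = 4.6479 mm/d
Over 5 days: 4.6479 × 5 = 23.240 mm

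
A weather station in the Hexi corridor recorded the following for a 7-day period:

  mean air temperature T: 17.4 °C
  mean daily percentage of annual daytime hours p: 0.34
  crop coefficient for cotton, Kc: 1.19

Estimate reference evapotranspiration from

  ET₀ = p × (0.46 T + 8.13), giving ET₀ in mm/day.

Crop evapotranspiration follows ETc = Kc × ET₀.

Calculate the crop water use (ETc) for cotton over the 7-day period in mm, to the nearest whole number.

46 mm

ET₀ = 0.34 × (0.46 × 17.4 + 8.13) = 0.34 × 16.134 = 5.4856 mm/d
ETc = Kc × ET₀ = 1.19 × 5.4856 = 6.5279 mm/d
Over 7 days: 6.5279 × 7 = 45.695 mm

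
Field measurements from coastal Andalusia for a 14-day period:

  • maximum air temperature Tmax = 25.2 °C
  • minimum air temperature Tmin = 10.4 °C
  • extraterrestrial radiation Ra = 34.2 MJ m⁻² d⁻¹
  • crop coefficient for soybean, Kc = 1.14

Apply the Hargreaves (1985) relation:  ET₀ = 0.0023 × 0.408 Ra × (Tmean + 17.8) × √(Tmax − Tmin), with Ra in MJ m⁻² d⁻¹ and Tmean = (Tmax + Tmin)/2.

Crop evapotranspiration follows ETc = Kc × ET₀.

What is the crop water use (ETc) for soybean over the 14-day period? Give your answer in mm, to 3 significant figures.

Tmean = (25.2 + 10.4)/2 = 17.80 °C
0.408 Ra = 0.408 × 34.2 = 13.9536 mm/d equivalent
ET₀ = 0.0023 × 13.9536 × (17.80 + 17.8) × √14.8 = 0.0023 × 13.9536 × 35.60 × 3.8471 = 4.3954 mm/d
ETc = Kc × ET₀ = 1.14 × 4.3954 = 5.0108 mm/d
Over 14 days: 5.0108 × 14 = 70.151 mm

70.2 mm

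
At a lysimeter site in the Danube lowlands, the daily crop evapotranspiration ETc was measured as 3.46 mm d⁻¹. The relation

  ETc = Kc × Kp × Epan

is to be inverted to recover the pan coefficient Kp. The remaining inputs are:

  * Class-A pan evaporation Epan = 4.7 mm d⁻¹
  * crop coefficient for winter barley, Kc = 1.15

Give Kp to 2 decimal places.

0.64

ETc = Kc × Kp × Epan  ⇒  Kp = ETc / (Kc × Epan)
Kp = 3.46 / (1.15 × 4.7) = 3.46 / 5.405 = 0.6401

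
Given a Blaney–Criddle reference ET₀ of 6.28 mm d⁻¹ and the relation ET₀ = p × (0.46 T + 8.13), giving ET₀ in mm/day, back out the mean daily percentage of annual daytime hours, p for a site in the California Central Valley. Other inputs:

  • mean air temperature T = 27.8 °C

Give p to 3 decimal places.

0.300

p = ET₀ / (0.46 T + 8.13) = 6.28 / (0.46 × 27.8 + 8.13) = 6.28 / 20.918 = 0.3002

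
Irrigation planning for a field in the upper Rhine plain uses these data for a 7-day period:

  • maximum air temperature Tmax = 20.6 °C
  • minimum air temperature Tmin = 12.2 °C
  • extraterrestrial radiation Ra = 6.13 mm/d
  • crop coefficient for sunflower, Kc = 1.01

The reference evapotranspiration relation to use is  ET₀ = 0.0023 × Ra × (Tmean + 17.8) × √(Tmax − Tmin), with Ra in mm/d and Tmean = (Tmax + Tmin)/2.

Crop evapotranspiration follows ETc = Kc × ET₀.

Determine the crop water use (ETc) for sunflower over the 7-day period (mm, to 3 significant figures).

9.88 mm

Tmean = (20.6 + 12.2)/2 = 16.40 °C
ET₀ = 0.0023 × 6.13 × (16.40 + 17.8) × √8.4 = 0.0023 × 6.13 × 34.20 × 2.8983 = 1.3975 mm/d
ETc = Kc × ET₀ = 1.01 × 1.3975 = 1.4115 mm/d
Over 7 days: 1.4115 × 7 = 9.881 mm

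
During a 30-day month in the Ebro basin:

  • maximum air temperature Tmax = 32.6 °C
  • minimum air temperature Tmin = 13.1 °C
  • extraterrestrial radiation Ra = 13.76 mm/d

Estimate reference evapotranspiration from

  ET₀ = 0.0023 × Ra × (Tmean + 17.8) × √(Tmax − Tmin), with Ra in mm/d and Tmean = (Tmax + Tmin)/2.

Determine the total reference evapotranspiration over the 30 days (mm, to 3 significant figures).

Tmean = (32.6 + 13.1)/2 = 22.85 °C
ET₀ = 0.0023 × 13.76 × (22.85 + 17.8) × √19.5 = 0.0023 × 13.76 × 40.65 × 4.4159 = 5.6810 mm/d
Over 30 days: 5.6810 × 30 = 170.430 mm

170 mm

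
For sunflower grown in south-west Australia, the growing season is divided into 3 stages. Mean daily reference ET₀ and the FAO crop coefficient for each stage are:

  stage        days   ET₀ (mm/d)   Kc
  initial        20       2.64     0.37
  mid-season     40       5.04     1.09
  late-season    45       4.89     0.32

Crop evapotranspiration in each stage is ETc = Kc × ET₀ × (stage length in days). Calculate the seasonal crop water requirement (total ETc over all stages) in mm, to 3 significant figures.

initial: 0.37 × 2.64 × 20 = 19.54 mm
mid-season: 1.09 × 5.04 × 40 = 219.74 mm
late-season: 0.32 × 4.89 × 45 = 70.42 mm
Seasonal total = 309.70 mm

310 mm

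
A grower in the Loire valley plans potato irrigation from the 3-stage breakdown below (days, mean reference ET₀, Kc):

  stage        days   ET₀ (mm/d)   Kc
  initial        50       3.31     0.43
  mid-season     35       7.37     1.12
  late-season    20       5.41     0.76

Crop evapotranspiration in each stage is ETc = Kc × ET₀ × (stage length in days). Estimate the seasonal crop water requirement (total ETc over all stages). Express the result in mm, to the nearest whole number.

initial: 0.43 × 3.31 × 50 = 71.17 mm
mid-season: 1.12 × 7.37 × 35 = 288.90 mm
late-season: 0.76 × 5.41 × 20 = 82.23 mm
Seasonal total = 442.30 mm

442 mm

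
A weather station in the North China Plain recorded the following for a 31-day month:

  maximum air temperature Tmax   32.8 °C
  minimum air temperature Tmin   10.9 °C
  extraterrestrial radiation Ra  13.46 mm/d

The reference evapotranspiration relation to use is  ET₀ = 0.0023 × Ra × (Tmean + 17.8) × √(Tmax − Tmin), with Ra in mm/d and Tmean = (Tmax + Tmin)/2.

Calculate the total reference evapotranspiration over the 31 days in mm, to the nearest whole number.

178 mm

Tmean = (32.8 + 10.9)/2 = 21.85 °C
ET₀ = 0.0023 × 13.46 × (21.85 + 17.8) × √21.9 = 0.0023 × 13.46 × 39.65 × 4.6797 = 5.7443 mm/d
Over 31 days: 5.7443 × 31 = 178.073 mm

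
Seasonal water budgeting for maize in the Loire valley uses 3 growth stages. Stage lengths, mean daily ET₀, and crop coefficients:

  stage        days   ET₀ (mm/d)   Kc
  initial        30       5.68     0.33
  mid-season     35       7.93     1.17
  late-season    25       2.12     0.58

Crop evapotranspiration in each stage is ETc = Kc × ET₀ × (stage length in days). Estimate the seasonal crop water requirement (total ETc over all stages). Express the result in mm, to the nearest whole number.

412 mm

initial: 0.33 × 5.68 × 30 = 56.23 mm
mid-season: 1.17 × 7.93 × 35 = 324.73 mm
late-season: 0.58 × 2.12 × 25 = 30.74 mm
Seasonal total = 411.70 mm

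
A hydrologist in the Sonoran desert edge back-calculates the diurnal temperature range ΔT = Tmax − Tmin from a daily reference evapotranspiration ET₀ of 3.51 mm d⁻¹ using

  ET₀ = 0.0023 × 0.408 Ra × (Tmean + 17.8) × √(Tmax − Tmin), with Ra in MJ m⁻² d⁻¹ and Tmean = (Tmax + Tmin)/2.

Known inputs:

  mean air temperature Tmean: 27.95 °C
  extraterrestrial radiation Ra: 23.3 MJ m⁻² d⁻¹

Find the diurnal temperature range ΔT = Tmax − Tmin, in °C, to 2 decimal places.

√ΔT = ET₀ / [0.0023 × 0.408 × Ra × (Tmean+17.8)] = 3.51 / (0.0023 × 9.5064 × 45.75) = 3.5089
ΔT = 3.5089² = 12.312 °C

12.31 °C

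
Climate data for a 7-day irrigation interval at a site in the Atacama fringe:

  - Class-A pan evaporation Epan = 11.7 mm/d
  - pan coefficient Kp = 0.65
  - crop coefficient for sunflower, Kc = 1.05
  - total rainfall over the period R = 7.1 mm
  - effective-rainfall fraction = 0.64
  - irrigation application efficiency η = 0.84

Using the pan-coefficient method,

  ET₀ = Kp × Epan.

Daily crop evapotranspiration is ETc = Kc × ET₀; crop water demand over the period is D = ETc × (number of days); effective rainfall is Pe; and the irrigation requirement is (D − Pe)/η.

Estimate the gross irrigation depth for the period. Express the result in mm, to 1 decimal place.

61.1 mm

ET₀ = 0.65 × 11.7 = 7.6050 mm/d
ETc = Kc × ET₀ = 1.05 × 7.6050 = 7.9853 mm/d
Crop demand D = ETc × 7 d = 7.9853 × 7 = 55.897 mm
Pe = 0.64 × 7.1 = 4.544 mm
D − Pe = 55.897 − 4.544 = 51.353 mm
Gross irrigation = 51.353 / 0.84 = 61.135 mm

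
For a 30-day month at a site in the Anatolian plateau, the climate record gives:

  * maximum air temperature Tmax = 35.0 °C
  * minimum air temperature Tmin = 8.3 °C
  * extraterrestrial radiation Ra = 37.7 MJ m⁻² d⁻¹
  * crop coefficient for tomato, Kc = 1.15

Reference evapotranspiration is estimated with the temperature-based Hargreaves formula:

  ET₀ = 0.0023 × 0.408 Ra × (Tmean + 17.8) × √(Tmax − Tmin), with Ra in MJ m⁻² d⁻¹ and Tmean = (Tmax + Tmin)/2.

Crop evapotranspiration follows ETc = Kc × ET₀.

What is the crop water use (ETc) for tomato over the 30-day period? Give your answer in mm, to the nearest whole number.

Tmean = (35.0 + 8.3)/2 = 21.65 °C
0.408 Ra = 0.408 × 37.7 = 15.3816 mm/d equivalent
ET₀ = 0.0023 × 15.3816 × (21.65 + 17.8) × √26.7 = 0.0023 × 15.3816 × 39.45 × 5.1672 = 7.2116 mm/d
ETc = Kc × ET₀ = 1.15 × 7.2116 = 8.2933 mm/d
Over 30 days: 8.2933 × 30 = 248.799 mm

249 mm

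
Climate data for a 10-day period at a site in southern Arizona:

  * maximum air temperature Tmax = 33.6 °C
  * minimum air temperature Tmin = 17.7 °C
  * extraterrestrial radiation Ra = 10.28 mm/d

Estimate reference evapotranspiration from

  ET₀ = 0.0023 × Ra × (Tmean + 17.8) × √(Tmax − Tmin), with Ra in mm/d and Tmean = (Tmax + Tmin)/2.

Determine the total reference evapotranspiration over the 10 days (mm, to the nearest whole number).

41 mm

Tmean = (33.6 + 17.7)/2 = 25.65 °C
ET₀ = 0.0023 × 10.28 × (25.65 + 17.8) × √15.9 = 0.0023 × 10.28 × 43.45 × 3.9875 = 4.0965 mm/d
Over 10 days: 4.0965 × 10 = 40.965 mm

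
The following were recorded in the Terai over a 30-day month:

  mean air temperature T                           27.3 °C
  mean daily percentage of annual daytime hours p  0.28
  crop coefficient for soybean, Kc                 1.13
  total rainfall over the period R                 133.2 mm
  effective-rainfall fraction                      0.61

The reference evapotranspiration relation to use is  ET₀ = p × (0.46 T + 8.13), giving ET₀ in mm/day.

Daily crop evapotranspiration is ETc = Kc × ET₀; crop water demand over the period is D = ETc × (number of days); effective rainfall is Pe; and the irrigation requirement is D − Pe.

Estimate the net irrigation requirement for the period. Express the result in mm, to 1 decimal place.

ET₀ = 0.28 × (0.46 × 27.3 + 8.13) = 0.28 × 20.688 = 5.7926 mm/d
ETc = Kc × ET₀ = 1.13 × 5.7926 = 6.5456 mm/d
Crop demand D = ETc × 30 d = 6.5456 × 30 = 196.368 mm
Pe = 0.61 × 133.2 = 81.252 mm
D − Pe = 196.368 − 81.252 = 115.116 mm

115.1 mm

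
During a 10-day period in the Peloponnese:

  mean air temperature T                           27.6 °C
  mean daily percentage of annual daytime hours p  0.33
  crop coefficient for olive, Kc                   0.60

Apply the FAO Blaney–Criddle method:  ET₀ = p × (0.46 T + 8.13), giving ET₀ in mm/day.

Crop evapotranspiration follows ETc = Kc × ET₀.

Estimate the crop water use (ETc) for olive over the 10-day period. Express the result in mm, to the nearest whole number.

41 mm

ET₀ = 0.33 × (0.46 × 27.6 + 8.13) = 0.33 × 20.826 = 6.8726 mm/d
ETc = Kc × ET₀ = 0.60 × 6.8726 = 4.1236 mm/d
Over 10 days: 4.1236 × 10 = 41.236 mm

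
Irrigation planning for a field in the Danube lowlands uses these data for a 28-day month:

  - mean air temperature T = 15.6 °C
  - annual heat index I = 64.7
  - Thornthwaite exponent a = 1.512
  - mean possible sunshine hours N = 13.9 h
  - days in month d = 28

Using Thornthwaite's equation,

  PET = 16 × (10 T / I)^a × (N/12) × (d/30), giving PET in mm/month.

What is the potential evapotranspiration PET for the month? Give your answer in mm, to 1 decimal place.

10T/I = 10 × 15.6 / 64.7 = 2.4111
(10T/I)^a = 2.4111^1.512 = 3.7836
Uncorrected PET = 16 × 3.7836 = 60.538 mm
Correction = (N/12)(d/30) = (13.9/12)(28/30) = 1.0811
PET = 60.538 × 1.0811 = 65.448 mm/month

65.4 mm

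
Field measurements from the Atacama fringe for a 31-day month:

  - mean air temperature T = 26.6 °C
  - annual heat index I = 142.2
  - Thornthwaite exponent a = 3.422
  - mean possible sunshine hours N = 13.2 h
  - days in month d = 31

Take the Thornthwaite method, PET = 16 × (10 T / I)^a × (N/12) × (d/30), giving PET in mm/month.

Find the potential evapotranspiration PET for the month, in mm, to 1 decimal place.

10T/I = 10 × 26.6 / 142.2 = 1.8706
(10T/I)^a = 1.8706^3.422 = 8.5255
Uncorrected PET = 16 × 8.5255 = 136.408 mm
Correction = (N/12)(d/30) = (13.2/12)(31/30) = 1.1367
PET = 136.408 × 1.1367 = 155.055 mm/month

155.1 mm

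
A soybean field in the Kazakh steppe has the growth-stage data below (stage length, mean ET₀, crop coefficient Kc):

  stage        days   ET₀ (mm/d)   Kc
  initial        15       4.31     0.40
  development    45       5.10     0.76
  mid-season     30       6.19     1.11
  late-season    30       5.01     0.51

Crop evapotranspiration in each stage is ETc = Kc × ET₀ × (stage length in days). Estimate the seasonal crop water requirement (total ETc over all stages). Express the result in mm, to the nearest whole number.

483 mm

initial: 0.40 × 4.31 × 15 = 25.86 mm
development: 0.76 × 5.10 × 45 = 174.42 mm
mid-season: 1.11 × 6.19 × 30 = 206.13 mm
late-season: 0.51 × 5.01 × 30 = 76.65 mm
Seasonal total = 483.06 mm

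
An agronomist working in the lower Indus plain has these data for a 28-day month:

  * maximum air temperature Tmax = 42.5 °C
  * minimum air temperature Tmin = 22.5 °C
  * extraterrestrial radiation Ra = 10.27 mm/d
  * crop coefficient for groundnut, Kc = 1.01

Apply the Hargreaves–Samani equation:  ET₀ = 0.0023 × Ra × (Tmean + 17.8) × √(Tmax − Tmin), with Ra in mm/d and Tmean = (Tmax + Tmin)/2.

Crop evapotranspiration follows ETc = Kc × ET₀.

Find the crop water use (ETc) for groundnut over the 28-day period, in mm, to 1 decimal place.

150.3 mm

Tmean = (42.5 + 22.5)/2 = 32.50 °C
ET₀ = 0.0023 × 10.27 × (32.50 + 17.8) × √20.0 = 0.0023 × 10.27 × 50.30 × 4.4721 = 5.3135 mm/d
ETc = Kc × ET₀ = 1.01 × 5.3135 = 5.3666 mm/d
Over 28 days: 5.3666 × 28 = 150.265 mm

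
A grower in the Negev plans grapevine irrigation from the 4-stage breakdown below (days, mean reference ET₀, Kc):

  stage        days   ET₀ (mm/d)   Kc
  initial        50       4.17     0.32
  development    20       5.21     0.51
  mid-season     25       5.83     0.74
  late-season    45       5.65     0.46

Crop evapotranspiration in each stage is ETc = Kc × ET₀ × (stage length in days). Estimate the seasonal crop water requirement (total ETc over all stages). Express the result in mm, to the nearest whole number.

345 mm

initial: 0.32 × 4.17 × 50 = 66.72 mm
development: 0.51 × 5.21 × 20 = 53.14 mm
mid-season: 0.74 × 5.83 × 25 = 107.86 mm
late-season: 0.46 × 5.65 × 45 = 116.96 mm
Seasonal total = 344.68 mm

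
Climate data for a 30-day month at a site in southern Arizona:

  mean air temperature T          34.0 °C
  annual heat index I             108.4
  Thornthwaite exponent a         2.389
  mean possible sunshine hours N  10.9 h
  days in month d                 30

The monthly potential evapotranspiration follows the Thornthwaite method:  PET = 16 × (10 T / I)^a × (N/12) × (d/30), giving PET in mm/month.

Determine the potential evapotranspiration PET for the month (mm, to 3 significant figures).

10T/I = 10 × 34.0 / 108.4 = 3.1365
(10T/I)^a = 3.1365^2.389 = 15.3464
Uncorrected PET = 16 × 15.3464 = 245.542 mm
Correction = (N/12)(d/30) = (10.9/12)(30/30) = 0.9083
PET = 245.542 × 0.9083 = 223.026 mm/month

223 mm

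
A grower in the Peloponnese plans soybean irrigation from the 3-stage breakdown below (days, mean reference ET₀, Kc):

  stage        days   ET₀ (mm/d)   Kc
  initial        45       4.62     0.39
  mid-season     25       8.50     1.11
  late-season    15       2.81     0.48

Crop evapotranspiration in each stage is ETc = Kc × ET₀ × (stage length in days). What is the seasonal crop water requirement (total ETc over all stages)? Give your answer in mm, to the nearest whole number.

337 mm

initial: 0.39 × 4.62 × 45 = 81.08 mm
mid-season: 1.11 × 8.50 × 25 = 235.88 mm
late-season: 0.48 × 2.81 × 15 = 20.23 mm
Seasonal total = 337.19 mm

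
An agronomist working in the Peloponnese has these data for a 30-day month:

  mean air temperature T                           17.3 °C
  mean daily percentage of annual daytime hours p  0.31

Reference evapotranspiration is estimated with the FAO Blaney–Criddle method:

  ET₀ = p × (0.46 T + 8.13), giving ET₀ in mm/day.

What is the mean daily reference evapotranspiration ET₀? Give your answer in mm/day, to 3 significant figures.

4.99 mm/day

ET₀ = 0.31 × (0.46 × 17.3 + 8.13) = 0.31 × 16.088 = 4.9873 mm/d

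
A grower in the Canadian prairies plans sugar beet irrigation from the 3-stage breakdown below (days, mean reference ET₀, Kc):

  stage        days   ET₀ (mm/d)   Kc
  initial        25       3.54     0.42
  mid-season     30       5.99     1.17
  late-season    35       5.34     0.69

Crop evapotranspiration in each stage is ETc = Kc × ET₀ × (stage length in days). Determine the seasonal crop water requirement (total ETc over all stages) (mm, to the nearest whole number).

initial: 0.42 × 3.54 × 25 = 37.17 mm
mid-season: 1.17 × 5.99 × 30 = 210.25 mm
late-season: 0.69 × 5.34 × 35 = 128.96 mm
Seasonal total = 376.38 mm

376 mm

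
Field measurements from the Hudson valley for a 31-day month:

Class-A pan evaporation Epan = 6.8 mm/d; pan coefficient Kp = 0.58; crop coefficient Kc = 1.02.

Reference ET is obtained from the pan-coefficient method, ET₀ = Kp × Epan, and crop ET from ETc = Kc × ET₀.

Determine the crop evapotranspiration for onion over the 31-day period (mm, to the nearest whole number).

ET₀ = 0.58 × 6.8 = 3.9440 mm/d
ETc = Kc × ET₀ = 1.02 × 3.9440 = 4.0229 mm/d
Over 31 days: 4.0229 × 31 = 124.710 mm

125 mm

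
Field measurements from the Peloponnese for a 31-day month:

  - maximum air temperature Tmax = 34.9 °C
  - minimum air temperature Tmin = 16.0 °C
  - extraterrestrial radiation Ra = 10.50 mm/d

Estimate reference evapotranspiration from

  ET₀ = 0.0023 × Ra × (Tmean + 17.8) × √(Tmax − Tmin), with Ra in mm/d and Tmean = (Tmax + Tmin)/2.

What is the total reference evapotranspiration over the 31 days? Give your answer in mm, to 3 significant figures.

Tmean = (34.9 + 16.0)/2 = 25.45 °C
ET₀ = 0.0023 × 10.50 × (25.45 + 17.8) × √18.9 = 0.0023 × 10.50 × 43.25 × 4.3474 = 4.5408 mm/d
Over 31 days: 4.5408 × 31 = 140.765 mm

141 mm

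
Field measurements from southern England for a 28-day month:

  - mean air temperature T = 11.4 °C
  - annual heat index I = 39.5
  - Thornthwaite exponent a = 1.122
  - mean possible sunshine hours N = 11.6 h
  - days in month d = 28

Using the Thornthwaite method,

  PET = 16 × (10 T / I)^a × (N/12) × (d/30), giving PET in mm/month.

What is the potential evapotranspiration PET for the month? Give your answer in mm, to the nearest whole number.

10T/I = 10 × 11.4 / 39.5 = 2.8861
(10T/I)^a = 2.8861^1.122 = 3.2845
Uncorrected PET = 16 × 3.2845 = 52.552 mm
Correction = (N/12)(d/30) = (11.6/12)(28/30) = 0.9022
PET = 52.552 × 0.9022 = 47.412 mm/month

47 mm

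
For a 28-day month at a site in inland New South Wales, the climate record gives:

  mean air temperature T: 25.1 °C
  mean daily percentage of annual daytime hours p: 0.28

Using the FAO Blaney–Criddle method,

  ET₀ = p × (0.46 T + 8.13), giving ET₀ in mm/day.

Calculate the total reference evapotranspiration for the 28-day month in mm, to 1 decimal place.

154.3 mm

ET₀ = 0.28 × (0.46 × 25.1 + 8.13) = 0.28 × 19.676 = 5.5093 mm/d
Monthly total = 5.5093 × 28 = 154.260 mm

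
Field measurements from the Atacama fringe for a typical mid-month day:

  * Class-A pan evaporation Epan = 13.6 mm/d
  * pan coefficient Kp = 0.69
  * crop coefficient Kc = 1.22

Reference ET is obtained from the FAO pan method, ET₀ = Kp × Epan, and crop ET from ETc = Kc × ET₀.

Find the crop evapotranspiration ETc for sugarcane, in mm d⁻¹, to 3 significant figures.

ET₀ = 0.69 × 13.6 = 9.3840 mm/d
ETc = Kc × ET₀ = 1.22 × 9.3840 = 11.4485 mm/d

11.4 mm d⁻¹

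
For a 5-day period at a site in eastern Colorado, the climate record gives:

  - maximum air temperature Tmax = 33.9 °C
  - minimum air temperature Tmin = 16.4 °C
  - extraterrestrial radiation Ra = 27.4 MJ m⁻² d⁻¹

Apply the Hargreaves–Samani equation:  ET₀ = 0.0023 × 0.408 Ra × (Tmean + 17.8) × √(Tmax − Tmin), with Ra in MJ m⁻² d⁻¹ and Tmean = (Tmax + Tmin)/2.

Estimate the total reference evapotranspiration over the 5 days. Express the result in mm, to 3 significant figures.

23.1 mm

Tmean = (33.9 + 16.4)/2 = 25.15 °C
0.408 Ra = 0.408 × 27.4 = 11.1792 mm/d equivalent
ET₀ = 0.0023 × 11.1792 × (25.15 + 17.8) × √17.5 = 0.0023 × 11.1792 × 42.95 × 4.1833 = 4.6198 mm/d
Over 5 days: 4.6198 × 5 = 23.099 mm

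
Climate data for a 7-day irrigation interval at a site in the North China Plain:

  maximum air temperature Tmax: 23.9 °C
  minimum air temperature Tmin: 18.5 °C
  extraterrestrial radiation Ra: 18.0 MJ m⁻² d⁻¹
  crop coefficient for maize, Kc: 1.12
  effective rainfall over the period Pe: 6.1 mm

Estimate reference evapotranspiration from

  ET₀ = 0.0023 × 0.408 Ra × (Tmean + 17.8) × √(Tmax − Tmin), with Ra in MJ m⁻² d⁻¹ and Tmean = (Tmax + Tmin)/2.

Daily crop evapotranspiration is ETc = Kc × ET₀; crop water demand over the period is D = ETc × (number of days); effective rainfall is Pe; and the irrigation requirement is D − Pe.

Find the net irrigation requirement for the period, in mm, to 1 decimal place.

Tmean = (23.9 + 18.5)/2 = 21.20 °C
0.408 Ra = 0.408 × 18.0 = 7.3440 mm/d equivalent
ET₀ = 0.0023 × 7.3440 × (21.20 + 17.8) × √5.4 = 0.0023 × 7.3440 × 39.00 × 2.3238 = 1.5308 mm/d
ETc = Kc × ET₀ = 1.12 × 1.5308 = 1.7145 mm/d
Crop demand D = ETc × 7 d = 1.7145 × 7 = 12.002 mm
D − Pe = 12.002 − 6.1 = 5.902 mm

5.9 mm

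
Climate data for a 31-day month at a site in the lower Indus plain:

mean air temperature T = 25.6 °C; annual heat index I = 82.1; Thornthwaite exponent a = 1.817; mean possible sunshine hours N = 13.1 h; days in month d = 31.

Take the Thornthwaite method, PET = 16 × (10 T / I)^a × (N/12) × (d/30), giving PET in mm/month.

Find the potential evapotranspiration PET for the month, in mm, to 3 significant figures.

10T/I = 10 × 25.6 / 82.1 = 3.1181
(10T/I)^a = 3.1181^1.817 = 7.8958
Uncorrected PET = 16 × 7.8958 = 126.333 mm
Correction = (N/12)(d/30) = (13.1/12)(31/30) = 1.1281
PET = 126.333 × 1.1281 = 142.516 mm/month

143 mm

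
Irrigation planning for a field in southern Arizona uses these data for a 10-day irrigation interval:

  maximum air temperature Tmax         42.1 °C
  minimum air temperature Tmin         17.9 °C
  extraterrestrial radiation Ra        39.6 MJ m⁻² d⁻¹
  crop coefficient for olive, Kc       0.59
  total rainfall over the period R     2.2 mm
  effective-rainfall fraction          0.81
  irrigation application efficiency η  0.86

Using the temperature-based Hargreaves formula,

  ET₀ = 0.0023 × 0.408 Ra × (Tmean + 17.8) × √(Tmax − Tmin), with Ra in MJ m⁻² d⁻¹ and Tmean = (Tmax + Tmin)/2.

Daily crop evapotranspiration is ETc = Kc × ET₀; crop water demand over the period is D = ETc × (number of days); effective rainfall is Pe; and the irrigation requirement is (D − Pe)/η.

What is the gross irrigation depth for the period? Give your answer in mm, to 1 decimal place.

Tmean = (42.1 + 17.9)/2 = 30.00 °C
0.408 Ra = 0.408 × 39.6 = 16.1568 mm/d equivalent
ET₀ = 0.0023 × 16.1568 × (30.00 + 17.8) × √24.2 = 0.0023 × 16.1568 × 47.80 × 4.9193 = 8.7380 mm/d
ETc = Kc × ET₀ = 0.59 × 8.7380 = 5.1554 mm/d
Crop demand D = ETc × 10 d = 5.1554 × 10 = 51.554 mm
Pe = 0.81 × 2.2 = 1.782 mm
D − Pe = 51.554 − 1.782 = 49.772 mm
Gross irrigation = 49.772 / 0.86 = 57.874 mm

57.9 mm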